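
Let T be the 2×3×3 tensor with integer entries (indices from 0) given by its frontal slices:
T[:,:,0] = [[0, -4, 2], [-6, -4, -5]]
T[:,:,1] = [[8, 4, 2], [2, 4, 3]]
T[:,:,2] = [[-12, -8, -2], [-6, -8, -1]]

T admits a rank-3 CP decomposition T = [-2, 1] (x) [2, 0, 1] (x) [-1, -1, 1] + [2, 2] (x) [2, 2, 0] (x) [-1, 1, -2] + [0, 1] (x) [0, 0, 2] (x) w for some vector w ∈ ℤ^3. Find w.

Subtract the known terms from T to get the rank-1 residual R = [0, 1] (x) [0, 0, 2] (x) w, so R[i,j,k] = a[i]·b[j]·w[k]. Pick indices with nonzero a[1]·b[2] = (1)·(2) = 2. Only the fibre through (1,2,·) is needed: R[1,2,:] = T[1,2,:] − Σₗ aₗ[1]bₗ[2]cₗ = [-5, 3, -1] − (1)·(1)·[-1, -1, 1] − (2)·(0)·[-1, 1, -2] = [-4, 4, -2]. Then w[k] = R[1,2,k] / 2 for each k, giving w = [-4, 4, -2] / 2 = [-2, 2, -1].

w = [-2, 2, -1]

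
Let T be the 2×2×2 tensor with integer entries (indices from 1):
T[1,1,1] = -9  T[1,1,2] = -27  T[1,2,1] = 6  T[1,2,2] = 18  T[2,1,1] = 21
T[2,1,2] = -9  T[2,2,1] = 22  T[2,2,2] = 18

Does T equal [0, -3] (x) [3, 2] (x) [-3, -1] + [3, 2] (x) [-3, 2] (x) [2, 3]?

No

Reconstruct entry (1,1,1) from the claimed factors: Σₗ aₗ[1]bₗ[1]cₗ[1] = (0)·(3)·(-3) + (3)·(-3)·(2) = -18, but T[1,1,1] = -9. The claim is false.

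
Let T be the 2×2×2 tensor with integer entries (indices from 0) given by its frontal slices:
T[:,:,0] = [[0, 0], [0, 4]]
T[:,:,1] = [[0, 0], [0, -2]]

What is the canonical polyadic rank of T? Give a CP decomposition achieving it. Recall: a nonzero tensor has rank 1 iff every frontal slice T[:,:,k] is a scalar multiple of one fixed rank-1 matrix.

rank(T) = 1

Lower bound: T ≠ 0 (e.g. T[1,1,0] = 4), so rank(T) ≥ 1.
Upper bound: if T = a ⊗ b ⊗ c then every fibre of T is a multiple of the corresponding factor, so read the factors off the fibres through the nonzero entry T[1,1,0] = 4.
The mode-1 fibre T[:,1,0] = [0, 4] gives a = [0, 1] (primitive direction); the mode-2 fibre T[1,:,0] = [0, 4] gives b = [0, 1]; then c[k] = T[1,1,k] / (a[1]·b[1]) = [4, -2] / 1 = [4, -2].
Expanding [0, 1] ⊗ [0, 1] ⊗ [4, -2] reproduces all 8 entries of T, so T = [0, 1] ⊗ [0, 1] ⊗ [4, -2] and rank(T) ≤ 1.
These bounds meet, so rank(T) = 1.
Check entry T[1,0,1] = 0: (1)·(0)·(-2) = 0.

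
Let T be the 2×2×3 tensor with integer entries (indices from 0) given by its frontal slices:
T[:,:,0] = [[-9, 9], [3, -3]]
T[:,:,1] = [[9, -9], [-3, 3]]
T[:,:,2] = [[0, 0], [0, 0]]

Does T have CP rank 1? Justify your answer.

Yes

If T = a ⊗ b ⊗ c then every fibre of T is a multiple of the corresponding factor, so read the factors off the fibres through the nonzero entry T[0,0,0] = -9.
The mode-1 fibre T[:,0,0] = [-9, 3] gives a = (3, -1) (primitive direction); the mode-2 fibre T[0,:,0] = [-9, 9] gives b = (1, -1); then c[k] = T[0,0,k] / (a[0]·b[0]) = [-9, 9, 0] / 3 = (-3, 3, 0).
Expanding (3, -1) ⊗ (1, -1) ⊗ (-3, 3, 0) reproduces all 12 entries of T, so T = (3, -1) ⊗ (1, -1) ⊗ (-3, 3, 0) and rank(T) ≤ 1.
Equivalently every frontal slice T[:,:,k] is c[k] times the rank-1 matrix (3, -1) ⊗ (1, -1). So T has rank 1 (it is nonzero).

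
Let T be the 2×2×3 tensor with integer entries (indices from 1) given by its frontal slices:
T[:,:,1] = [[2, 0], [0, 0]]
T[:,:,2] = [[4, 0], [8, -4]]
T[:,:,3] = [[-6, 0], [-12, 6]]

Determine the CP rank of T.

2

Lower bound: in the mode-1 unfolding of T (rows indexed by i, columns by (j,k)) the 2×2 minor on rows i ∈ {1, 2}, columns (j,k) ∈ {(1,1), (1,2)} is det [[2, 4], [0, 8]] = 16 ≠ 0, so that unfolding has rank ≥ 2 and hence rank(T) ≥ 2 (CP rank is at least every unfolding rank, though it can be larger).
Upper bound: with S_k = T[:,:,k], the two rank-1 terms a₁b₁ᵀ, a₂b₂ᵀ are the rank-1 members of the pencil x·S₁ + y·S₂.
det(x·S₁ + y·S₂) is −8·xy − 16·y² = (-8)·(x + 2·y)(y), vanishing at (x:y) = (2:-1) and (1:0).
M₁ = 2·S₁ − S₂ = [[0, 0], [-8, 4]] = (-4)·[0, 1][2, -1]ᵀ and M₂ = S₁ = [[2, 0], [0, 0]] = 2·[1, 0][1, 0]ᵀ, so take a₁ = [0, 1], b₁ = [2, -1], a₂ = [1, 0], b₂ = [1, 0].
Each slice is an integer combination of E₁ = a₁b₁ᵀ and E₂ = a₂b₂ᵀ: S₁ = 2·E₂, S₂ = 4·E₁ + 4·E₂, S₃ = −6·E₁ − 6·E₂; reading off coefficients, c₁ = [0, 4, -6] and c₂ = [2, 4, -6].
Hence T = [0, 1] ⊗ [2, -1] ⊗ [0, 4, -6] + [1, 0] ⊗ [1, 0] ⊗ [2, 4, -6], so rank(T) ≤ 2.
These bounds meet, so rank(T) = 2.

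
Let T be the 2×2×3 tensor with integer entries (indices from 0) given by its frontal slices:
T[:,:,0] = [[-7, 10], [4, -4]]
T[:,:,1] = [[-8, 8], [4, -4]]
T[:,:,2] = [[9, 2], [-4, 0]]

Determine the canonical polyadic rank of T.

3

Lower bound: the mode-3 unfolding of T (rows indexed by k, columns by (i,j) = (0,0), (0,1), (1,0), (1,1)) is [[-7, 10, 4, -4], [-8, 8, 4, -4], [9, 2, -4, 0]].
There the 3×3 minor on rows k ∈ {0, 1, 2}, columns (i,j) ∈ {(0,0), (0,1), (1,0)} is det [[-7, 10, 4], [-8, 8, 4], [9, 2, -4]] = -32 ≠ 0, so this unfolding has rank ≥ 3; CP rank is at least every unfolding rank, so rank(T) ≥ 3. (Flattening ranks never certify an upper bound on CP rank; for that we must actually write T with 3 rank-1 terms.)
Upper bound: T is a sum of 3 rank-1 terms, T = [1, 0] ⊗ [1, 2] ⊗ [1, 0, 1] + [2, -1] ⊗ [0, 1] ⊗ [2, 2, 2] + [2, -1] ⊗ [2, -1] ⊗ [-2, -2, 2] (written with every a and b primitive with positive leading entry and the scale carried by c; CP decompositions are not unique, and this one is verified by expanding entrywise), so rank(T) ≤ 3.
These bounds meet, so rank(T) = 3.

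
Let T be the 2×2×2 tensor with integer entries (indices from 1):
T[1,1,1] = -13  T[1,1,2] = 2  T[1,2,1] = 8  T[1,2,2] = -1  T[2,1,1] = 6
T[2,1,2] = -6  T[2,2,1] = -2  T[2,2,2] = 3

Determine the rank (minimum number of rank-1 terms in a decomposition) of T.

Lower bound: the mode-3 unfolding of T (rows indexed by k, columns by (i,j) = (1,1), (1,2), (2,1), (2,2)) is [[-13, 8, 6, -2], [2, -1, -6, 3]].
There the 2×2 minor on rows k ∈ {1, 2}, columns (i,j) ∈ {(1,1), (1,2)} is det [[-13, 8], [2, -1]] = -3 ≠ 0, so this unfolding has rank ≥ 2; CP rank is at least every unfolding rank, so rank(T) ≥ 2. (This is only a lower bound: in general the CP rank may exceed every unfolding rank, so we still need to exhibit 2 rank-1 terms summing to T.)
Upper bound — finding two terms. Write S_k = T[:,:,k] for the frontal slices: S₁ = [[-13, 8], [6, -2]], S₂ = [[2, -1], [-6, 3]].
If T = a₁ ⊗ b₁ ⊗ c₁ + a₂ ⊗ b₂ ⊗ c₂ then each S_k = c₁[k]·a₁b₁ᵀ + c₂[k]·a₂b₂ᵀ. S₁ and S₂ are linearly independent, so a₁b₁ᵀ and a₂b₂ᵀ must span the same plane of matrices: they are the rank-1 matrices of the form x·S₁ + y·S₂.
det(x·S₁ + y·S₂) is −22·x² + 11·xy = (-11)·(2·x − y)(x), vanishing at (x:y) = (1:2) and (0:1).
M₁ = S₁ + 2·S₂ = [[-9, 6], [-6, 4]] = −[3, 2][3, -2]ᵀ and M₂ = S₂ = [[2, -1], [-6, 3]] = [1, -3][2, -1]ᵀ, so take a₁ = [3, 2], b₁ = [3, -2], a₂ = [1, -3], b₂ = [2, -1].
Each slice is an integer combination of E₁ = a₁b₁ᵀ and E₂ = a₂b₂ᵀ: S₁ = −E₁ − 2·E₂, S₂ = E₂; reading off coefficients, c₁ = [-1, 0] and c₂ = [-2, 1].
Hence T = [3, 2] ⊗ [3, -2] ⊗ [-1, 0] + [1, -3] ⊗ [2, -1] ⊗ [-2, 1], so rank(T) ≤ 2.
These bounds meet, so rank(T) = 2.

2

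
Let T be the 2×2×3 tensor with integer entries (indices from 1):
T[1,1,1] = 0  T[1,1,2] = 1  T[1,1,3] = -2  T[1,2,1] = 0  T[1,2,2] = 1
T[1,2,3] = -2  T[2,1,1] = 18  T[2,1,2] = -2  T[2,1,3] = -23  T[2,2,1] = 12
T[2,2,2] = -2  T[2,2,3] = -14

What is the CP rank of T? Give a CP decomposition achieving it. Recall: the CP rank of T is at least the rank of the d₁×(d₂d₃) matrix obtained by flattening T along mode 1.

rank(T) = 2

Lower bound: the mode-3 unfolding of T (rows indexed by k, columns by (i,j) = (1,1), (1,2), (2,1), (2,2)) is [[0, 0, 18, 12], [1, 1, -2, -2], [-2, -2, -23, -14]].
There the 2×2 minor on rows k ∈ {1, 2}, columns (i,j) ∈ {(1,1), (2,1)} is det [[0, 18], [1, -2]] = -18 ≠ 0, so this unfolding has rank ≥ 2; CP rank is at least every unfolding rank, so rank(T) ≥ 2. (This is only a lower bound: in general the CP rank may exceed every unfolding rank, so we still need to exhibit 2 rank-1 terms summing to T.)
Upper bound — finding two terms. Write S_k = T[:,:,k] for the frontal slices: S₁ = [[0, 0], [18, 12]], S₂ = [[1, 1], [-2, -2]], S₃ = [[-2, -2], [-23, -14]].
If T = a₁ ⊗ b₁ ⊗ c₁ + a₂ ⊗ b₂ ⊗ c₂ then each S_k = c₁[k]·a₁b₁ᵀ + c₂[k]·a₂b₂ᵀ. S₁ and S₂ are linearly independent, so a₁b₁ᵀ and a₂b₂ᵀ must span the same plane of matrices: they are the rank-1 matrices of the form x·S₁ + y·S₂.
det(x·S₁ + y·S₂) is −6·xy = (-6)·(y)(x), vanishing at (x:y) = (1:0) and (0:1).
M₁ = S₁ = [[0, 0], [18, 12]] = 6·[0, 1][3, 2]ᵀ and M₂ = S₂ = [[1, 1], [-2, -2]] = [1, -2][1, 1]ᵀ, so take a₁ = [0, 1], b₁ = [3, 2], a₂ = [1, -2], b₂ = [1, 1].
Each slice is an integer combination of E₁ = a₁b₁ᵀ and E₂ = a₂b₂ᵀ: S₁ = 6·E₁, S₂ = E₂, S₃ = −9·E₁ − 2·E₂; reading off coefficients, c₁ = [6, 0, -9] and c₂ = [0, 1, -2].
Hence T = [0, 1] ⊗ [3, 2] ⊗ [6, 0, -9] + [1, -2] ⊗ [1, 1] ⊗ [0, 1, -2], so rank(T) ≤ 2.
These bounds meet, so rank(T) = 2.
Check entry T[2,1,3] = -23: (1)·(3)·(-9) + (-2)·(1)·(-2) = -23.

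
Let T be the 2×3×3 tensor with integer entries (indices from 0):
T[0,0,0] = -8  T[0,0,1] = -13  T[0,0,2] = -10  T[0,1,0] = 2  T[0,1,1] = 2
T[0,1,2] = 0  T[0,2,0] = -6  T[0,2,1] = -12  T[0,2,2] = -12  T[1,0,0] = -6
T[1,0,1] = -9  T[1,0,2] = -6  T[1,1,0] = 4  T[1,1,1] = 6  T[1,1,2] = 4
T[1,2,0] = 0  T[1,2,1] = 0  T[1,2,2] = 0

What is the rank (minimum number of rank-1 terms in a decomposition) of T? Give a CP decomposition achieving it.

rank(T) = 2

Lower bound: the mode-3 unfolding of T (rows indexed by k, columns by (i,j) = (0,0), (0,1), (0,2), (1,0), (1,1), (1,2)) is [[-8, 2, -6, -6, 4, 0], [-13, 2, -12, -9, 6, 0], [-10, 0, -12, -6, 4, 0]].
There the 2×2 minor on rows k ∈ {0, 1}, columns (i,j) ∈ {(0,0), (0,1)} is det [[-8, 2], [-13, 2]] = 10 ≠ 0, so this unfolding has rank ≥ 2; CP rank is at least every unfolding rank, so rank(T) ≥ 2. (Flattening ranks never certify an upper bound on CP rank; for that we must actually write T with 2 rank-1 terms.)
Upper bound — finding two terms. Write S_k = T[:,:,k] for the frontal slices: S₀ = [[-8, 2, -6], [-6, 4, 0]], S₁ = [[-13, 2, -12], [-9, 6, 0]], S₂ = [[-10, 0, -12], [-6, 4, 0]].
If T = a₁ ⊗ b₁ ⊗ c₁ + a₂ ⊗ b₂ ⊗ c₂ then each S_k = c₁[k]·a₁b₁ᵀ + c₂[k]·a₂b₂ᵀ. S₀ and S₁ are linearly independent, so a₁b₁ᵀ and a₂b₂ᵀ must span the same plane of matrices: they are the rank-1 matrices of the form x·S₀ + y·S₁.
The 2×2 minor of x·S₀ + y·S₁ on rows {0,1}, columns {0,1} is −20·x² − 70·xy − 60·y² = (-10)·(2·x + 3·y)(x + 2·y), vanishing at (x:y) = (3:-2) and (2:-1).
M₁ = 3·S₀ − 2·S₁ = [[2, 2, 6], [0, 0, 0]] = 2·[1, 0][1, 1, 3]ᵀ and M₂ = 2·S₀ − S₁ = [[-3, 2, 0], [-3, 2, 0]] = −[1, 1][3, -2, 0]ᵀ, so take a₁ = [1, 0], b₁ = [1, 1, 3], a₂ = [1, 1], b₂ = [3, -2, 0].
Each slice is an integer combination of E₁ = a₁b₁ᵀ and E₂ = a₂b₂ᵀ: S₀ = −2·E₁ − 2·E₂, S₁ = −4·E₁ − 3·E₂, S₂ = −4·E₁ − 2·E₂; reading off coefficients, c₁ = [-2, -4, -4] and c₂ = [-2, -3, -2].
Hence T = [1, 0] ⊗ [1, 1, 3] ⊗ [-2, -4, -4] + [1, 1] ⊗ [3, -2, 0] ⊗ [-2, -3, -2], so rank(T) ≤ 2.
These bounds meet, so rank(T) = 2.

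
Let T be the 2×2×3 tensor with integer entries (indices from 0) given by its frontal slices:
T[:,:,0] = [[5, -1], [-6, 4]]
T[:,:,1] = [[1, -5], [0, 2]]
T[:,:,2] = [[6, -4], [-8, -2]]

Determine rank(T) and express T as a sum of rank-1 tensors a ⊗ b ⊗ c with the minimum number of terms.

rank(T) = 3

Lower bound: the mode-3 unfolding of T (rows indexed by k, columns by (i,j) = (0,0), (0,1), (1,0), (1,1)) is [[5, -1, -6, 4], [1, -5, 0, 2], [6, -4, -8, -2]].
There the 3×3 minor on rows k ∈ {0, 1, 2}, columns (i,j) ∈ {(0,0), (0,1), (1,0)} is det [[5, -1, -6], [1, -5, 0], [6, -4, -8]] = 36 ≠ 0, so this unfolding has rank ≥ 3; CP rank is at least every unfolding rank, so rank(T) ≥ 3. (Unfolding ranks only ever bound the CP rank from below — rank(T) can be strictly larger than all of them — so the matching upper bound has to come from an explicit 3-term decomposition.)
Upper bound: T is a sum of 3 rank-1 terms, T = [1, -2] ⊗ [1, 1] ⊗ [1, -1, 2] + [1, -1] ⊗ [1, -1] ⊗ [4, 2, 4] + [1, 1] ⊗ [0, 1] ⊗ [2, -2, -2] (written with every a and b primitive with positive leading entry and the scale carried by c; CP decompositions are not unique, and this one is verified by expanding entrywise), so rank(T) ≤ 3.
These bounds meet, so rank(T) = 3.
Check entry T[0,1,2] = -4: (1)·(1)·(2) + (1)·(-1)·(4) + (1)·(1)·(-2) = -4.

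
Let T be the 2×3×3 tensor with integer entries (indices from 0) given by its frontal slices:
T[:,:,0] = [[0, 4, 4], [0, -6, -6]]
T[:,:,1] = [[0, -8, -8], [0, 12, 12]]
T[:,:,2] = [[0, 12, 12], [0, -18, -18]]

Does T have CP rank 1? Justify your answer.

Yes

If T = a ⊗ b ⊗ c then every fibre of T is a multiple of the corresponding factor, so read the factors off the fibres through the nonzero entry T[0,1,0] = 4.
The mode-1 fibre T[:,1,0] = [4, -6] gives a = [2, -3] (primitive direction); the mode-2 fibre T[0,:,0] = [0, 4, 4] gives b = [0, 1, 1]; then c[k] = T[0,1,k] / (a[0]·b[1]) = [4, -8, 12] / 2 = [2, -4, 6].
Expanding [2, -3] ⊗ [0, 1, 1] ⊗ [2, -4, 6] reproduces all 18 entries of T, so T = [2, -3] ⊗ [0, 1, 1] ⊗ [2, -4, 6] and rank(T) ≤ 1.
Equivalently every frontal slice T[:,:,k] is c[k] times the rank-1 matrix [2, -3] ⊗ [0, 1, 1]. So T has rank 1 (it is nonzero).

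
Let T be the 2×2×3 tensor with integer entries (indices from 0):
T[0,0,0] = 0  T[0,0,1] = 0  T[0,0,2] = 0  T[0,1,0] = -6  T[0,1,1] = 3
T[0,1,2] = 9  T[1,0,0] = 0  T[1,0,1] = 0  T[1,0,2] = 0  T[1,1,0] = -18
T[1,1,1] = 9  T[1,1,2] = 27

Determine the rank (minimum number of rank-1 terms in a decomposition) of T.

Lower bound: T ≠ 0 (e.g. T[0,1,0] = -6), so rank(T) ≥ 1.
Upper bound: if T = a (x) b (x) c then every fibre of T is a multiple of the corresponding factor, so read the factors off the fibres through the nonzero entry T[0,1,0] = -6.
The mode-1 fibre T[:,1,0] = [-6, -18] gives a = [1, 3] (primitive direction); the mode-2 fibre T[0,:,0] = [0, -6] gives b = [0, 1]; then c[k] = T[0,1,k] / (a[0]·b[1]) = [-6, 3, 9] / 1 = [-6, 3, 9].
Expanding [1, 3] (x) [0, 1] (x) [-6, 3, 9] reproduces all 12 entries of T, so T = [1, 3] (x) [0, 1] (x) [-6, 3, 9] and rank(T) ≤ 1.
These bounds meet, so rank(T) = 1.

1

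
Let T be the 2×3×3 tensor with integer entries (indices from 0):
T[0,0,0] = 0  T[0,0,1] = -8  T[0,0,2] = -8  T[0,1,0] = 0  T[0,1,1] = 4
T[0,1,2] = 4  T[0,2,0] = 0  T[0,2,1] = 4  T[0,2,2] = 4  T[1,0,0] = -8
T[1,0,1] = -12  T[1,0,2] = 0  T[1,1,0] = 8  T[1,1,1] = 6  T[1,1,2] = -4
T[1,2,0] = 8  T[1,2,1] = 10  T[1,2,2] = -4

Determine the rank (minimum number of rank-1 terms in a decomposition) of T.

3

Lower bound: the mode-2 unfolding of T (rows indexed by j, columns by (i,k) = (0,0), (0,1), (0,2), (1,0), (1,1), (1,2)) is [[0, -8, -8, -8, -12, 0], [0, 4, 4, 8, 6, -4], [0, 4, 4, 8, 10, -4]].
There the 3×3 minor on rows j ∈ {0, 1, 2}, columns (i,k) ∈ {(0,1), (1,0), (1,1)} is det [[-8, -8, -12], [4, 8, 6], [4, 8, 10]] = -128 ≠ 0, so this unfolding has rank ≥ 3; CP rank is at least every unfolding rank, so rank(T) ≥ 3. (This is only a lower bound: in general the CP rank may exceed every unfolding rank, so we still need to exhibit 3 rank-1 terms summing to T.)
Upper bound: T is a sum of 3 rank-1 terms, T = [0, 1] ∘ [0, 1, -1] ∘ [0, -2, 0] + [0, 1] ∘ [1, -1, -1] ∘ [-8, -4, 8] + [1, 1] ∘ [2, -1, -1] ∘ [0, -4, -4] (one valid choice — decompositions are not unique — normalised so each a, b is primitive with positive first nonzero entry; check it by expanding all entries), so rank(T) ≤ 3.
These bounds meet, so rank(T) = 3.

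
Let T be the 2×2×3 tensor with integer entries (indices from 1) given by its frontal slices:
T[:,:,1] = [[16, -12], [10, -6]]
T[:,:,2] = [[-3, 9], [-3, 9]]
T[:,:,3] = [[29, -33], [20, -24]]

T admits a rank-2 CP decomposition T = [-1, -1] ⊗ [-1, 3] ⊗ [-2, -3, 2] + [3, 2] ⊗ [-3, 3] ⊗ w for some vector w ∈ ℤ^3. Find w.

w = [-2, 0, -3]

Subtract the known terms from T to get the rank-1 residual R = [3, 2] ⊗ [-3, 3] ⊗ w, so R[i,j,k] = a[i]·b[j]·w[k]. Pick indices with nonzero a[1]·b[1] = (3)·(-3) = -9. Only the fibre through (1,1,·) is needed: R[1,1,:] = T[1,1,:] − Σₗ aₗ[1]bₗ[1]cₗ = [16, -3, 29] − (-1)·(-1)·[-2, -3, 2] = [18, 0, 27]. Then w[k] = R[1,1,k] / -9 for each k, giving w = [18, 0, 27] / -9 = [-2, 0, -3].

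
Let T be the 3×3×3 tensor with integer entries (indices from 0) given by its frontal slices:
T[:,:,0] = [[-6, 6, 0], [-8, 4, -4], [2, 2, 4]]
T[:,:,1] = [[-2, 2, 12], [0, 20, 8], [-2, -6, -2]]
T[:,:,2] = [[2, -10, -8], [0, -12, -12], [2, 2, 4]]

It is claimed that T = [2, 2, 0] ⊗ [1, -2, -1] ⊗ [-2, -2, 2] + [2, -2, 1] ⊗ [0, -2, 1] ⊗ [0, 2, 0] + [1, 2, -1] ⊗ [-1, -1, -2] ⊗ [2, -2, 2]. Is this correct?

Yes

Reconstruct entrywise from the claimed factors. For example, T[1,0,2] = 0 and Σₗ aₗ[1]bₗ[0]cₗ[2] = (2)·(1)·(2) + (-2)·(0)·(0) + (2)·(-1)·(2) = 0; checking all 27 entries, every one matches. The claim holds.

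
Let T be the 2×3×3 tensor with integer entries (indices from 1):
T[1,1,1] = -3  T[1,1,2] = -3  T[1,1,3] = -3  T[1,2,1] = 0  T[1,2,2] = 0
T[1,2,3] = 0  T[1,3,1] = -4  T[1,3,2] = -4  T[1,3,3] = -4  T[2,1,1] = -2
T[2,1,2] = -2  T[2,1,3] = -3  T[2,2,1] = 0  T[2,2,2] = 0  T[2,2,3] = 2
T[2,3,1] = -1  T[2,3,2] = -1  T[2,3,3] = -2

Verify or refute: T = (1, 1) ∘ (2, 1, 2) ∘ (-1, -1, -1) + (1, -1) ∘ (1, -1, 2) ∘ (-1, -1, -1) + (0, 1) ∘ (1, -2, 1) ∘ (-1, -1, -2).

Reconstruct entrywise from the claimed factors. For example, T[1,2,3] = 0 and Σₗ aₗ[1]bₗ[2]cₗ[3] = (1)·(1)·(-1) + (1)·(-1)·(-1) + (0)·(-2)·(-2) = 0; checking all 18 entries, every one matches. The claim holds.

Yes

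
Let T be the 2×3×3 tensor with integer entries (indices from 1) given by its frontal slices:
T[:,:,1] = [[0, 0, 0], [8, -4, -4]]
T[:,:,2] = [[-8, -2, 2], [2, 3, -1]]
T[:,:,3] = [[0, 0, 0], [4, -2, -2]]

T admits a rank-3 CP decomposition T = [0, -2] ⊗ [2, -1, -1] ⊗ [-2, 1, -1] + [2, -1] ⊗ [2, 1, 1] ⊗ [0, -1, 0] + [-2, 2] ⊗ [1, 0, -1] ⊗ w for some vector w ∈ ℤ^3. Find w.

Subtract the known terms from T to get the rank-1 residual R = [-2, 2] ⊗ [1, 0, -1] ⊗ w, so R[i,j,k] = a[i]·b[j]·w[k]. Pick indices with nonzero a[1]·b[1] = (-2)·(1) = -2. Only the fibre through (1,1,·) is needed: R[1,1,:] = T[1,1,:] − Σₗ aₗ[1]bₗ[1]cₗ = [0, -8, 0] − (0)·(2)·[-2, 1, -1] − (2)·(2)·[0, -1, 0] = [0, -4, 0]. Then w[k] = R[1,1,k] / -2 for each k, giving w = [0, -4, 0] / -2 = [0, 2, 0].

w = [0, 2, 0]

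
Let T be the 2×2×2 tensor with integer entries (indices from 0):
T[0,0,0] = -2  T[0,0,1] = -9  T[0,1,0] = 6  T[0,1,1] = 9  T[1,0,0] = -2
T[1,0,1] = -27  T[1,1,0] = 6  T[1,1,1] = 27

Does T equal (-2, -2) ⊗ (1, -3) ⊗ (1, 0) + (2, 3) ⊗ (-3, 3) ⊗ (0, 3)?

No

Reconstruct entry (0,0,1) from the claimed factors: Σₗ aₗ[0]bₗ[0]cₗ[1] = (-2)·(1)·(0) + (2)·(-3)·(3) = -18, but T[0,0,1] = -9. The claim is false.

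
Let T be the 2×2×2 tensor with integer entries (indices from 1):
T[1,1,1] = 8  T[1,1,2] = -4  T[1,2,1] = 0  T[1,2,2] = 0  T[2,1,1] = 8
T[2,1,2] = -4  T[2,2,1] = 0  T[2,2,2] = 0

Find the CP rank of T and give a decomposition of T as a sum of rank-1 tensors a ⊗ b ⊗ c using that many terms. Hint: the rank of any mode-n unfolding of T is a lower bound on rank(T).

rank(T) = 1

Lower bound: T ≠ 0 (e.g. T[1,1,1] = 8), so rank(T) ≥ 1.
Upper bound: if T = a ⊗ b ⊗ c then every fibre of T is a multiple of the corresponding factor, so read the factors off the fibres through the nonzero entry T[1,1,1] = 8.
The mode-1 fibre T[:,1,1] = [8, 8] gives a = [1, 1] (primitive direction); the mode-2 fibre T[1,:,1] = [8, 0] gives b = [1, 0]; then c[k] = T[1,1,k] / (a[1]·b[1]) = [8, -4] / 1 = [8, -4].
Expanding [1, 1] ⊗ [1, 0] ⊗ [8, -4] reproduces all 8 entries of T, so T = [1, 1] ⊗ [1, 0] ⊗ [8, -4] and rank(T) ≤ 1.
These bounds meet, so rank(T) = 1.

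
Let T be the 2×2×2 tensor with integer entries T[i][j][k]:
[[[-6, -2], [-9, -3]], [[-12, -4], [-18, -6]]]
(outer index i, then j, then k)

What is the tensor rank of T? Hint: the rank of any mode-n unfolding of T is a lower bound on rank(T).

Lower bound: T ≠ 0 (e.g. T[0,0,0] = -6), so rank(T) ≥ 1.
Upper bound: if T = a ∘ b ∘ c then every fibre of T is a multiple of the corresponding factor, so read the factors off the fibres through the nonzero entry T[0,0,0] = -6.
The mode-1 fibre T[:,0,0] = [-6, -12] gives a = (1, 2) (primitive direction); the mode-2 fibre T[0,:,0] = [-6, -9] gives b = (2, 3); then c[k] = T[0,0,k] / (a[0]·b[0]) = [-6, -2] / 2 = (-3, -1).
Expanding (1, 2) ∘ (2, 3) ∘ (-3, -1) reproduces all 8 entries of T, so T = (1, 2) ∘ (2, 3) ∘ (-3, -1) and rank(T) ≤ 1.
These bounds meet, so rank(T) = 1.
Check entry T[1,1,1] = -6: (2)·(3)·(-1) = -6.

1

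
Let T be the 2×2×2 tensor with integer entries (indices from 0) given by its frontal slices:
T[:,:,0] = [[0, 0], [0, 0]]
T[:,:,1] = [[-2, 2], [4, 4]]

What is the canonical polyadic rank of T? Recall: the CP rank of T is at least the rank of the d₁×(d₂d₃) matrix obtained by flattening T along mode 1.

Lower bound: the mode-1 unfolding of T (rows indexed by i, columns by (j,k) = (0,0), (0,1), (1,0), (1,1)) is [[0, -2, 0, 2], [0, 4, 0, 4]].
There the 2×2 minor on rows i ∈ {0, 1}, columns (j,k) ∈ {(0,1), (1,1)} is det [[-2, 2], [4, 4]] = -16 ≠ 0, so this unfolding has rank ≥ 2; CP rank is at least every unfolding rank, so rank(T) ≥ 2. (This is only a lower bound: in general the CP rank may exceed every unfolding rank, so we still need to exhibit 2 rank-1 terms summing to T.)
Upper bound — finding two terms. Every mode-3 slice of T is a multiple of one matrix: T[:,:,k] = c[k]·M with c = [0, 1] and M = [[-2, 2], [4, 4]] (rows indexed by i, columns by j). So it suffices to write M as a sum of two rank-1 matrices.
Splitting M by its rows (i = 0, 1), M = [1, 0][-2, 2]ᵀ + [0, 1][4, 4]ᵀ.
Hence T = [1, 0] ⊗ [-2, 2] ⊗ [0, 1] + [0, 1] ⊗ [4, 4] ⊗ [0, 1], so rank(T) ≤ 2.
These bounds meet, so rank(T) = 2.

2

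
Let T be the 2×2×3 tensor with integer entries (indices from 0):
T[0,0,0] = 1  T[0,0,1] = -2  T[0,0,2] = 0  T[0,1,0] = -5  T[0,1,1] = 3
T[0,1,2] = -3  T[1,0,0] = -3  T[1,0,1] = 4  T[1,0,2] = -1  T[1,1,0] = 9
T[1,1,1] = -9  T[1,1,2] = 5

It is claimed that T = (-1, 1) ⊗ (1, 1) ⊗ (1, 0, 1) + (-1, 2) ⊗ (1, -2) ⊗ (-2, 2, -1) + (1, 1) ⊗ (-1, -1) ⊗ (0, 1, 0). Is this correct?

Reconstruct entry (0,0,1) from the claimed factors: Σₗ aₗ[0]bₗ[0]cₗ[1] = (-1)·(1)·(0) + (-1)·(1)·(2) + (1)·(-1)·(1) = -3, but T[0,0,1] = -2. The claim is false.

No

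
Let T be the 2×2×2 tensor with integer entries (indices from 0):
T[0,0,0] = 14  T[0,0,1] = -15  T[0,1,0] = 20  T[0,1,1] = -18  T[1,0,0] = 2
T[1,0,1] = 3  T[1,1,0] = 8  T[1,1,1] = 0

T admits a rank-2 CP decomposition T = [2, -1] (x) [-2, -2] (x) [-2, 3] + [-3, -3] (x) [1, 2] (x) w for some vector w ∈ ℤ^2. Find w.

Subtract the known terms from T to get the rank-1 residual R = [-3, -3] (x) [1, 2] (x) w, so R[i,j,k] = a[i]·b[j]·w[k]. Pick indices with nonzero a[0]·b[0] = (-3)·(1) = -3. Only the fibre through (0,0,·) is needed: R[0,0,:] = T[0,0,:] − Σₗ aₗ[0]bₗ[0]cₗ = [14, -15] − (2)·(-2)·[-2, 3] = [6, -3]. Then w[k] = R[0,0,k] / -3 for each k, giving w = [6, -3] / -3 = [-2, 1].

w = [-2, 1]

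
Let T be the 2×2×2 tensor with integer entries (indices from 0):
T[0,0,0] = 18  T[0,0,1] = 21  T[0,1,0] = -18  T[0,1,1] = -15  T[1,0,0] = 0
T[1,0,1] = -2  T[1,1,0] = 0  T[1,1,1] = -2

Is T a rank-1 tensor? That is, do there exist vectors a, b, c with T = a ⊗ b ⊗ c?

No

The mode-1 unfolding of T (rows indexed by i, columns by (j,k) = (0,0), (0,1), (1,0), (1,1)) is [[18, 21, -18, -15], [0, -2, 0, -2]].
There the 2×2 minor on rows i ∈ {0, 1}, columns (j,k) ∈ {(0,0), (0,1)} is det [[18, 21], [0, -2]] = -36 ≠ 0, so this unfolding has rank ≥ 2; CP rank is at least every unfolding rank, so rank(T) ≥ 2.
In particular rank(T) ≥ 2 > 1, so T is not rank-1.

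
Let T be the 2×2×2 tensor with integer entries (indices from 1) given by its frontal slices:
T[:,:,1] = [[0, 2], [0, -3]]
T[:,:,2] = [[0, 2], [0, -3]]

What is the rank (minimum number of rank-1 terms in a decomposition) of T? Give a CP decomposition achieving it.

Lower bound: T ≠ 0 (e.g. T[1,2,1] = 2), so rank(T) ≥ 1.
Upper bound: if T = a ⊗ b ⊗ c then every fibre of T is a multiple of the corresponding factor, so read the factors off the fibres through the nonzero entry T[1,2,1] = 2.
The mode-1 fibre T[:,2,1] = [2, -3] gives a = [2, -3] (primitive direction); the mode-2 fibre T[1,:,1] = [0, 2] gives b = [0, 1]; then c[k] = T[1,2,k] / (a[1]·b[2]) = [2, 2] / 2 = [1, 1].
Expanding [2, -3] ⊗ [0, 1] ⊗ [1, 1] reproduces all 8 entries of T, so T = [2, -3] ⊗ [0, 1] ⊗ [1, 1] and rank(T) ≤ 1.
These bounds meet, so rank(T) = 1.

rank(T) = 1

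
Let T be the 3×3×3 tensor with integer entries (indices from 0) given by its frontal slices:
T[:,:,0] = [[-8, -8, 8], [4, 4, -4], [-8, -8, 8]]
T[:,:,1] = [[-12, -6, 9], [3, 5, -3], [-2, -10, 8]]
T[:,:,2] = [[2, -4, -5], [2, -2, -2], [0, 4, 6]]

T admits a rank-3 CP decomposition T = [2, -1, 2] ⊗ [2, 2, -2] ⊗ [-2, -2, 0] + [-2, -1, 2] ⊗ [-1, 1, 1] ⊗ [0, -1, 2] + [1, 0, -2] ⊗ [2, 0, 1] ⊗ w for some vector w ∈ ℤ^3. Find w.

Subtract the known terms from T to get the rank-1 residual R = [1, 0, -2] ⊗ [2, 0, 1] ⊗ w, so R[i,j,k] = a[i]·b[j]·w[k]. Pick indices with nonzero a[0]·b[0] = (1)·(2) = 2. Only the fibre through (0,0,·) is needed: R[0,0,:] = T[0,0,:] − Σₗ aₗ[0]bₗ[0]cₗ = [-8, -12, 2] − (2)·(2)·[-2, -2, 0] − (-2)·(-1)·[0, -1, 2] = [0, -2, -2]. Then w[k] = R[0,0,k] / 2 for each k, giving w = [0, -2, -2] / 2 = [0, -1, -1].

w = [0, -1, -1]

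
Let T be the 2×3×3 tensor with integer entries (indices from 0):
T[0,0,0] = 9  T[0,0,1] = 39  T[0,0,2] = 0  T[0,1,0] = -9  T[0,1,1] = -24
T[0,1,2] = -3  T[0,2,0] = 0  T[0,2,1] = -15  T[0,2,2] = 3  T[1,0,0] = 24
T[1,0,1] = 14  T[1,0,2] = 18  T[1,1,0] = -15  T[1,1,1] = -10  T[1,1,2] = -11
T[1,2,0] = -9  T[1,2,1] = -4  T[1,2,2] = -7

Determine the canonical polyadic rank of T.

Lower bound: the mode-2 unfolding of T (rows indexed by j, columns by (i,k) = (0,0), (0,1), (0,2), (1,0), (1,1), (1,2)) is [[9, 39, 0, 24, 14, 18], [-9, -24, -3, -15, -10, -11], [0, -15, 3, -9, -4, -7]].
There the 2×2 minor on rows j ∈ {0, 1}, columns (i,k) ∈ {(0,0), (0,1)} is det [[9, 39], [-9, -24]] = 135 ≠ 0, so this unfolding has rank ≥ 2; CP rank is at least every unfolding rank, so rank(T) ≥ 2. (Unfolding ranks only ever bound the CP rank from below — rank(T) can be strictly larger than all of them — so the matching upper bound has to come from an explicit 2-term decomposition.)
Upper bound — finding two terms. Write S_k = T[:,:,k] for the frontal slices: S₀ = [[9, -9, 0], [24, -15, -9]], S₁ = [[39, -24, -15], [14, -10, -4]], S₂ = [[0, -3, 3], [18, -11, -7]].
If T = a₁ ⊗ b₁ ⊗ c₁ + a₂ ⊗ b₂ ⊗ c₂ then each S_k = c₁[k]·a₁b₁ᵀ + c₂[k]·a₂b₂ᵀ. S₀ and S₁ are linearly independent, so a₁b₁ᵀ and a₂b₂ᵀ must span the same plane of matrices: they are the rank-1 matrices of the form x·S₀ + y·S₁.
The 2×2 minor of x·S₀ + y·S₁ on rows {0,1}, columns {0,1} is 81·x² + 27·xy − 54·y² = 27·(3·x − 2·y)(x + y), vanishing at (x:y) = (2:3) and (1:-1).
M₁ = 2·S₀ + 3·S₁ = [[135, -90, -45], [90, -60, -30]] = 15·[3, 2][3, -2, -1]ᵀ and M₂ = S₀ − S₁ = [[-30, 15, 15], [10, -5, -5]] = (-5)·[3, -1][2, -1, -1]ᵀ, so take a₁ = [3, 2], b₁ = [3, -2, -1], a₂ = [3, -1], b₂ = [2, -1, -1].
Each slice is an integer combination of E₁ = a₁b₁ᵀ and E₂ = a₂b₂ᵀ: S₀ = 3·E₁ − 3·E₂, S₁ = 3·E₁ + 2·E₂, S₂ = 2·E₁ − 3·E₂; reading off coefficients, c₁ = [3, 3, 2] and c₂ = [-3, 2, -3].
Hence T = [3, 2] ⊗ [3, -2, -1] ⊗ [3, 3, 2] + [3, -1] ⊗ [2, -1, -1] ⊗ [-3, 2, -3], so rank(T) ≤ 2.
These bounds meet, so rank(T) = 2.
Check entry T[1,0,2] = 18: (2)·(3)·(2) + (-1)·(2)·(-3) = 18.

2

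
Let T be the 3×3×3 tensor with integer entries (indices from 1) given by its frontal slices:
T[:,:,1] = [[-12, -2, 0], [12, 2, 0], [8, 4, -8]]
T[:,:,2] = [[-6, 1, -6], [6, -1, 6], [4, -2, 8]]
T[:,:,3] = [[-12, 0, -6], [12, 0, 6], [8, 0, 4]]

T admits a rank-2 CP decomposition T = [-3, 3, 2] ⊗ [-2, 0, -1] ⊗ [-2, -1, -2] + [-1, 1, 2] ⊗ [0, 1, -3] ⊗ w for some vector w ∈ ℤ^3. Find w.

Subtract the known terms from T to get the rank-1 residual R = [-1, 1, 2] ⊗ [0, 1, -3] ⊗ w, so R[i,j,k] = a[i]·b[j]·w[k]. Pick indices with nonzero a[1]·b[2] = (-1)·(1) = -1. Only the fibre through (1,2,·) is needed: R[1,2,:] = T[1,2,:] − Σₗ aₗ[1]bₗ[2]cₗ = [-2, 1, 0] − (-3)·(0)·[-2, -1, -2] = [-2, 1, 0]. Then w[k] = R[1,2,k] / -1 for each k, giving w = [-2, 1, 0] / -1 = [2, -1, 0].

w = [2, -1, 0]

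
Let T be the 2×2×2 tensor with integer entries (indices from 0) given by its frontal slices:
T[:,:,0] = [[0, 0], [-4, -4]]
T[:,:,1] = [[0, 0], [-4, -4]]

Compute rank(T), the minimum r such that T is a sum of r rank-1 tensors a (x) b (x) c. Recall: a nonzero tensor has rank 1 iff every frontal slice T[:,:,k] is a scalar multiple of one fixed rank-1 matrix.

Lower bound: T ≠ 0 (e.g. T[1,0,0] = -4), so rank(T) ≥ 1.
Upper bound: if T = a (x) b (x) c then every fibre of T is a multiple of the corresponding factor, so read the factors off the fibres through the nonzero entry T[1,0,0] = -4.
The mode-1 fibre T[:,0,0] = [0, -4] gives a = [0, 1] (primitive direction); the mode-2 fibre T[1,:,0] = [-4, -4] gives b = [1, 1]; then c[k] = T[1,0,k] / (a[1]·b[0]) = [-4, -4] / 1 = [-4, -4].
Expanding [0, 1] (x) [1, 1] (x) [-4, -4] reproduces all 8 entries of T, so T = [0, 1] (x) [1, 1] (x) [-4, -4] and rank(T) ≤ 1.
These bounds meet, so rank(T) = 1.

1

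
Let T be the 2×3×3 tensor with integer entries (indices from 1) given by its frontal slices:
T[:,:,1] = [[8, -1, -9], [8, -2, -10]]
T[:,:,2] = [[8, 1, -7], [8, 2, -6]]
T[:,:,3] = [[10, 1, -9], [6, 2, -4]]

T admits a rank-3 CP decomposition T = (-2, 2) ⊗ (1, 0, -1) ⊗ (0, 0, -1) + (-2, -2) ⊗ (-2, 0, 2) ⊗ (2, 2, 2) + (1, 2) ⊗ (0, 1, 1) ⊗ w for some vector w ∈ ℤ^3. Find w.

Subtract the known terms from T to get the rank-1 residual R = (1, 2) ⊗ (0, 1, 1) ⊗ w, so R[i,j,k] = a[i]·b[j]·w[k]. Pick indices with nonzero a[1]·b[2] = (1)·(1) = 1. Only the fibre through (1,2,·) is needed: R[1,2,:] = T[1,2,:] − Σₗ aₗ[1]bₗ[2]cₗ = [-1, 1, 1] − (-2)·(0)·(0, 0, -1) − (-2)·(0)·(2, 2, 2) = [-1, 1, 1]. Then w[k] = R[1,2,k] / 1 for each k, giving w = [-1, 1, 1] / 1 = (-1, 1, 1).

w = (-1, 1, 1)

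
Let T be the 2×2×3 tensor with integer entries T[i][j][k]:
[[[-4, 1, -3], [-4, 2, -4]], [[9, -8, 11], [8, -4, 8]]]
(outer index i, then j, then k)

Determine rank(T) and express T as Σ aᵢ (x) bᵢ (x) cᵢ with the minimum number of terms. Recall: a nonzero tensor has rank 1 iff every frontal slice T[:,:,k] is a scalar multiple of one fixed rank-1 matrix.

rank(T) = 3

Lower bound: in the mode-3 unfolding of T (rows indexed by k, columns by (i,j)) the 3×3 minor on rows k ∈ {0, 1, 2}, columns (i,j) ∈ {(0,0), (0,1), (1,0)} is det [[-4, -4, 9], [1, 2, -8], [-3, -4, 11]] = 6 ≠ 0, so that unfolding has rank ≥ 3 and hence rank(T) ≥ 3 (CP rank is at least every unfolding rank, though it can be larger).
Upper bound: T is a sum of 3 rank-1 terms, T = [0, 1] (x) [1, 0] (x) [1, -2, 1] + [1, -2] (x) [1, 1] (x) [-4, 2, -4] + [1, 2] (x) [1, 0] (x) [0, -1, 1] (one valid choice — decompositions are not unique — normalised so each a, b is primitive with positive first nonzero entry; check it by expanding all entries), so rank(T) ≤ 3.
These bounds meet, so rank(T) = 3.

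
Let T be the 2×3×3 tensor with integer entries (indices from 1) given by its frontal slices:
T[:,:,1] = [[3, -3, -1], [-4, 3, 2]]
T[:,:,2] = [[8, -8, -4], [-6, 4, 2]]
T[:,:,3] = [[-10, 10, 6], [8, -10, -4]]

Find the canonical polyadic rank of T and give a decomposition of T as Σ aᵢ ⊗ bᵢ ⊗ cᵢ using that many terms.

rank(T) = 3

Lower bound: the mode-2 unfolding of T (rows indexed by j, columns by (i,k) = (1,1), (1,2), (1,3), (2,1), (2,2), (2,3)) is [[3, 8, -10, -4, -6, 8], [-3, -8, 10, 3, 4, -10], [-1, -4, 6, 2, 2, -4]].
There the 3×3 minor on rows j ∈ {1, 2, 3}, columns (i,k) ∈ {(1,1), (1,2), (2,1)} is det [[3, 8, -4], [-3, -8, 3], [-1, -4, 2]] = -4 ≠ 0, so this unfolding has rank ≥ 3; CP rank is at least every unfolding rank, so rank(T) ≥ 3. (Flattening ranks never certify an upper bound on CP rank; for that we must actually write T with 3 rank-1 terms.)
Upper bound: T is a sum of 3 rank-1 terms, T = [0, 1] ⊗ [1, -2, -1] ⊗ [1, 2, 2] + [1, -1] ⊗ [2, -2, -1] ⊗ [2, 4, -4] + [1, 1] ⊗ [1, -1, -1] ⊗ [-1, 0, -2] (written with every a and b primitive with positive leading entry and the scale carried by c; CP decompositions are not unique, and this one is verified by expanding entrywise), so rank(T) ≤ 3.
These bounds meet, so rank(T) = 3.
Check entry T[1,3,2] = -4: (0)·(-1)·(2) + (1)·(-1)·(4) + (1)·(-1)·(0) = -4.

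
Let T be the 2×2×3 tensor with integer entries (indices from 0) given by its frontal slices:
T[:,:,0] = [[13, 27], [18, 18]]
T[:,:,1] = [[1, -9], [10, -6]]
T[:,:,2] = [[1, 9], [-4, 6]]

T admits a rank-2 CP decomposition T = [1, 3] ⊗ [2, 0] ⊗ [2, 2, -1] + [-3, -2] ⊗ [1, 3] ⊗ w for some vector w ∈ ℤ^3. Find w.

w = [-3, 1, -1]

Subtract the known terms from T to get the rank-1 residual R = [-3, -2] ⊗ [1, 3] ⊗ w, so R[i,j,k] = a[i]·b[j]·w[k]. Pick indices with nonzero a[0]·b[0] = (-3)·(1) = -3. Only the fibre through (0,0,·) is needed: R[0,0,:] = T[0,0,:] − Σₗ aₗ[0]bₗ[0]cₗ = [13, 1, 1] − (1)·(2)·[2, 2, -1] = [9, -3, 3]. Then w[k] = R[0,0,k] / -3 for each k, giving w = [9, -3, 3] / -3 = [-3, 1, -1].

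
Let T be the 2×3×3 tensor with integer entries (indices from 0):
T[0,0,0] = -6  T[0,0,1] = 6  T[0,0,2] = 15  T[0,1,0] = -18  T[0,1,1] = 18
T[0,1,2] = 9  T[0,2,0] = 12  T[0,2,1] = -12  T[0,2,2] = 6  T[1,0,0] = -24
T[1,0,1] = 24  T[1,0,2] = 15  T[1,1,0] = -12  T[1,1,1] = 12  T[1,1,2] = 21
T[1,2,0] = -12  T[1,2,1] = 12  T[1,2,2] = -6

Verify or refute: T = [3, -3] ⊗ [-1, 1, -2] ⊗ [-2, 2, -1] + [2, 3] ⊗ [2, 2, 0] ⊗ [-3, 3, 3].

Yes

Reconstruct entrywise from the claimed factors. For example, T[1,0,0] = -24 and Σₗ aₗ[1]bₗ[0]cₗ[0] = (-3)·(-1)·(-2) + (3)·(2)·(-3) = -24; checking all 18 entries, every one matches. The claim holds.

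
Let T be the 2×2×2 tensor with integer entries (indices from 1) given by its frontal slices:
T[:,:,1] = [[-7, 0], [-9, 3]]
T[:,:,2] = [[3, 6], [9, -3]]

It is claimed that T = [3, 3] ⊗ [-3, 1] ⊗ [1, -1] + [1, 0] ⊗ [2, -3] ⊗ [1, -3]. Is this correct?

Reconstruct entrywise from the claimed factors. For example, T[2,1,1] = -9 and Σₗ aₗ[2]bₗ[1]cₗ[1] = (3)·(-3)·(1) + (0)·(2)·(1) = -9; checking all 8 entries, every one matches. The claim holds.

Yes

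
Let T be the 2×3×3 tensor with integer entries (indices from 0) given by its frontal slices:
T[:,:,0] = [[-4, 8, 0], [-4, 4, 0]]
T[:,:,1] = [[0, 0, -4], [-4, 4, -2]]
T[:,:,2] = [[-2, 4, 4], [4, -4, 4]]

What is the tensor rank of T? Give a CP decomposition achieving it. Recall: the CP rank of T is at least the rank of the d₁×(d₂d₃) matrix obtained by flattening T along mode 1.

rank(T) = 3

Lower bound: the mode-2 unfolding of T (rows indexed by j, columns by (i,k) = (0,0), (0,1), (0,2), (1,0), (1,1), (1,2)) is [[-4, 0, -2, -4, -4, 4], [8, 0, 4, 4, 4, -4], [0, -4, 4, 0, -2, 4]].
There the 3×3 minor on rows j ∈ {0, 1, 2}, columns (i,k) ∈ {(0,0), (0,1), (1,0)} is det [[-4, 0, -4], [8, 0, 4], [0, -4, 0]] = 64 ≠ 0, so this unfolding has rank ≥ 3; CP rank is at least every unfolding rank, so rank(T) ≥ 3. (Flattening ranks never certify an upper bound on CP rank; for that we must actually write T with 3 rank-1 terms.)
Upper bound: T is a sum of 3 rank-1 terms, T = [0, 1] ⊗ [1, -1, 1] ⊗ [-4, -4, 4] + [1, 0] ⊗ [1, -2, -2] ⊗ [-4, 0, -2] + [2, -1] ⊗ [0, 0, 1] ⊗ [-4, -2, 0] (written with every a and b primitive with positive leading entry and the scale carried by c; CP decompositions are not unique, and this one is verified by expanding entrywise), so rank(T) ≤ 3.
These bounds meet, so rank(T) = 3.
Check entry T[0,1,0] = 8: (0)·(-1)·(-4) + (1)·(-2)·(-4) + (2)·(0)·(-4) = 8.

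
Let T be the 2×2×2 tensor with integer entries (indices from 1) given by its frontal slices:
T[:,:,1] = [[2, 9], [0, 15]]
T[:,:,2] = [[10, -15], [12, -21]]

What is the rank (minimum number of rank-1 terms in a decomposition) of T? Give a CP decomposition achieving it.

Lower bound: the mode-2 unfolding of T (rows indexed by j, columns by (i,k) = (1,1), (1,2), (2,1), (2,2)) is [[2, 10, 0, 12], [9, -15, 15, -21]].
There the 2×2 minor on rows j ∈ {1, 2}, columns (i,k) ∈ {(1,1), (1,2)} is det [[2, 10], [9, -15]] = -120 ≠ 0, so this unfolding has rank ≥ 2; CP rank is at least every unfolding rank, so rank(T) ≥ 2. (Unfolding ranks only ever bound the CP rank from below — rank(T) can be strictly larger than all of them — so the matching upper bound has to come from an explicit 2-term decomposition.)
Upper bound — finding two terms. Write S_k = T[:,:,k] for the frontal slices: S₁ = [[2, 9], [0, 15]], S₂ = [[10, -15], [12, -21]].
If T = a₁ ⊗ b₁ ⊗ c₁ + a₂ ⊗ b₂ ⊗ c₂ then each S_k = c₁[k]·a₁b₁ᵀ + c₂[k]·a₂b₂ᵀ. S₁ and S₂ are linearly independent, so a₁b₁ᵀ and a₂b₂ᵀ must span the same plane of matrices: they are the rank-1 matrices of the form x·S₁ + y·S₂.
det(x·S₁ + y·S₂) is 30·x² − 30·y² = 30·(x − y)(x + y), vanishing at (x:y) = (1:1) and (1:-1).
M₁ = S₁ + S₂ = [[12, -6], [12, -6]] = 6·[1, 1][2, -1]ᵀ and M₂ = S₁ − S₂ = [[-8, 24], [-12, 36]] = (-4)·[2, 3][1, -3]ᵀ, so take a₁ = [1, 1], b₁ = [2, -1], a₂ = [2, 3], b₂ = [1, -3].
Each slice is an integer combination of E₁ = a₁b₁ᵀ and E₂ = a₂b₂ᵀ: S₁ = 3·E₁ − 2·E₂, S₂ = 3·E₁ + 2·E₂; reading off coefficients, c₁ = [3, 3] and c₂ = [-2, 2].
Hence T = [1, 1] ⊗ [2, -1] ⊗ [3, 3] + [2, 3] ⊗ [1, -3] ⊗ [-2, 2], so rank(T) ≤ 2.
These bounds meet, so rank(T) = 2.

rank(T) = 2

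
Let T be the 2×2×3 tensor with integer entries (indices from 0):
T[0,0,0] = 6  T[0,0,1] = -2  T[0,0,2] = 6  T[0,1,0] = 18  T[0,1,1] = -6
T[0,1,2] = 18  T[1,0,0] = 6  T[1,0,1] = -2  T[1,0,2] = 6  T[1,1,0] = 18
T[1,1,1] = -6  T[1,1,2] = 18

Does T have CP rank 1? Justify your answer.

Yes

If T = a ⊗ b ⊗ c then every fibre of T is a multiple of the corresponding factor, so read the factors off the fibres through the nonzero entry T[0,0,0] = 6.
The mode-1 fibre T[:,0,0] = [6, 6] gives a = [1, 1] (primitive direction); the mode-2 fibre T[0,:,0] = [6, 18] gives b = [1, 3]; then c[k] = T[0,0,k] / (a[0]·b[0]) = [6, -2, 6] / 1 = [6, -2, 6].
Expanding [1, 1] ⊗ [1, 3] ⊗ [6, -2, 6] reproduces all 12 entries of T, so T = [1, 1] ⊗ [1, 3] ⊗ [6, -2, 6] and rank(T) ≤ 1.
Equivalently every frontal slice T[:,:,k] is c[k] times the rank-1 matrix [1, 1] ⊗ [1, 3]. So T has rank 1 (it is nonzero).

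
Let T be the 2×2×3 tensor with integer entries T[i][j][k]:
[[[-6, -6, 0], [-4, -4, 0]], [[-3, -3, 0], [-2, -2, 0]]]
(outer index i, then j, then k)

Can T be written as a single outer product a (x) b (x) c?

Yes

The mode-1 fibre T[:,0,0] = [-6, -3] gives a = (2, 1) (primitive direction); the mode-2 fibre T[0,:,0] = [-6, -4] gives b = (3, 2); then c[k] = T[0,0,k] / (a[0]·b[0]) = [-6, -6, 0] / 6 = (-1, -1, 0).
Expanding (2, 1) (x) (3, 2) (x) (-1, -1, 0) reproduces all 12 entries of T, so T = (2, 1) (x) (3, 2) (x) (-1, -1, 0) and rank(T) ≤ 1.
Equivalently every frontal slice T[:,:,k] is c[k] times the rank-1 matrix (2, 1) (x) (3, 2). So T has rank 1 (it is nonzero).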